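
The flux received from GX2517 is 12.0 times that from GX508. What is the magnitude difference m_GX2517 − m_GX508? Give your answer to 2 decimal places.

m_GX2517 − m_GX508 = −2.5 log₁₀(F_GX2517/F_GX508) = −2.5 log₁₀(12.0) = −2.5 × (1.079) = -2.698.

-2.70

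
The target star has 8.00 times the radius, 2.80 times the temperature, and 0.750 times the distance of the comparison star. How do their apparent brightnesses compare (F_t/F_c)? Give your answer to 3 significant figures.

6.99×10^3

L_t/L_c = (R_t/R_c)²(T_t/T_c)⁴ = (8.00)² × (2.80)⁴ = 3934.
F_t/F_c = (L_t/L_c)/(d_t/d_c)² = 3934 / (0.750)² = 6993.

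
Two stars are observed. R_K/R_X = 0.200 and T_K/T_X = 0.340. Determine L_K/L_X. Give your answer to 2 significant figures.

From the Stefan–Boltzmann law, L ∝ R²T⁴, so
L_K/L_X = (R_K/R_X)² (T_K/T_X)⁴ = (0.200)² × (0.340)⁴ = 0.04000 × 0.01336 = 5.345×10^-4.

5.3×10^-4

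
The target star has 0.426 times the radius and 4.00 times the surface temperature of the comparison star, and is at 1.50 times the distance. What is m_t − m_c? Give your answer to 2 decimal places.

L_t/L_c = (0.426)²(4.00)⁴ = 46.46.
F_t/F_c = (L_t/L_c)/(d_t/d_c)² = 46.46/2.250 = 20.65.
m_t − m_c = −2.5 log₁₀(20.65) = -3.29.

-3.29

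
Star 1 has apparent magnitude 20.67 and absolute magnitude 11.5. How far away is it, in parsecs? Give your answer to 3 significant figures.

m − M = 5 log₁₀(d/10 pc)
20.67 − (11.5) = 9.17 = 5 log₁₀(d/10)
d = 10 × 10^(9.17/5) = 10 × 10^1.834 = 682.3 pc.

682 pc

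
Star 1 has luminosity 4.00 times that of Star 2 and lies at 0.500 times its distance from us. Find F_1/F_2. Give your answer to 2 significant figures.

16

F = L/(4πd²), so F_1/F_2 = (L_1/L_2) / (d_1/d_2)²
= 4.00 / (0.500)² = 4.00 / 0.2500 = 16.00.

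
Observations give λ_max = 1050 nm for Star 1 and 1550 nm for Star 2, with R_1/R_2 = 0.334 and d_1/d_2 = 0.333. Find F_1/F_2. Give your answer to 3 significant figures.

4.78

Wien's law: T_1/T_2 = λ_2/λ_1 = 1550/1050 = 1.476.
L_1/L_2 = (R_1/R_2)²(T_1/T_2)⁴ = (0.334)²(1.476)⁴ = 0.5297.
F_1/F_2 = (L_1/L_2)/(d_1/d_2)² = 0.5297/(0.333)² = 4.777.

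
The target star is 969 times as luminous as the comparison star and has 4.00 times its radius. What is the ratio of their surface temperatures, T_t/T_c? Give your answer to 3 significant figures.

2.79

L ∝ R²T⁴ gives T ∝ (L/R²)^(1/4), so
T_t/T_c = (969 / 4.00²)^(1/4) = (60.56)^(1/4) = 2.790.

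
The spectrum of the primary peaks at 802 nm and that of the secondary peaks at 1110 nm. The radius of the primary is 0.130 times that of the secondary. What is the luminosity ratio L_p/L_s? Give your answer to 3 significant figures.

0.0620

Wien's law gives T ∝ 1/λ_max, so T_p/T_s = λ_s/λ_p = 1110/802 = 1.384.
Then L ∝ R²T⁴ gives L_p/L_s = (0.130)² × (1.384)⁴ = 0.01690 × 3.669 = 0.06201.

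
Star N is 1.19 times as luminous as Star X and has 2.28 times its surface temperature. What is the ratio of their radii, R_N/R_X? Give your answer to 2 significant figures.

0.21

L ∝ R²T⁴ gives R ∝ √L / T², so
R_N/R_X = √(1.19) / (2.28)² = 1.091 / 5.198 = 0.2098.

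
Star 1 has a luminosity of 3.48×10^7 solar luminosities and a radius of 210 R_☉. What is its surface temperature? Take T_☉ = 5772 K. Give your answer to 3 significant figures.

3.06×10^4 K

T/T_☉ = (L/L_☉)^(1/4) / (R/R_☉)^(1/2)
T = 5772 × (3.48×10^7)^(1/4) / √(210) = 5772 × 76.81 / 14.49 = 3.059×10^4 K.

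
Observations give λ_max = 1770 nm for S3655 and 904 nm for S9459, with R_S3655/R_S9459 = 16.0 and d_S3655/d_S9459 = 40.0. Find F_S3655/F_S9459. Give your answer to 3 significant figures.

0.0109

Wien's law: T_S3655/T_S9459 = λ_S9459/λ_S3655 = 904/1770 = 0.5107.
L_S3655/L_S9459 = (R_S3655/R_S9459)²(T_S3655/T_S9459)⁴ = (16.0)²(0.5107)⁴ = 17.42.
F_S3655/F_S9459 = (L_S3655/L_S9459)/(d_S3655/d_S9459)² = 17.42/(40.0)² = 0.01089.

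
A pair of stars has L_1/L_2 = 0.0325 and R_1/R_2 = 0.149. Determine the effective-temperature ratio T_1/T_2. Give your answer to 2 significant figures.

L ∝ R²T⁴ gives T ∝ (L/R²)^(1/4), so
T_1/T_2 = (0.0325 / 0.149²)^(1/4) = (1.464)^(1/4) = 1.100.

1.1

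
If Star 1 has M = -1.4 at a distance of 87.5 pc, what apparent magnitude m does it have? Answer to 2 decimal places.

m = M + 5 log₁₀(d/10 pc) = -1.4 + 5 log₁₀(87.5/10)
  = -1.4 + 5 × 0.942 = -1.4 + 4.71 = 3.31.

3.31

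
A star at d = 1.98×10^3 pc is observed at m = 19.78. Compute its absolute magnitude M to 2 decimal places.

8.30

M = m − 5 log₁₀(d/10 pc) = 19.78 − 5 log₁₀(1.98×10^3/10)
  = 19.78 − 5 × 2.297 = 19.78 − 11.48 = 8.30.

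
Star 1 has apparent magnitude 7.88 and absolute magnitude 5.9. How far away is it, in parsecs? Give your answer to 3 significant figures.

m − M = 5 log₁₀(d/10 pc)
7.88 − (5.9) = 1.98 = 5 log₁₀(d/10)
d = 10 × 10^(1.98/5) = 10 × 10^0.396 = 24.89 pc.

24.9 pc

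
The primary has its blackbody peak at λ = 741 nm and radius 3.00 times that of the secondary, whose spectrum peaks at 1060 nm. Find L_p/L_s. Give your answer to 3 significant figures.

37.7

Wien's law gives T ∝ 1/λ_max, so T_p/T_s = λ_s/λ_p = 1060/741 = 1.430.
Then L ∝ R²T⁴ gives L_p/L_s = (3.00)² × (1.430)⁴ = 9.000 × 4.187 = 37.69.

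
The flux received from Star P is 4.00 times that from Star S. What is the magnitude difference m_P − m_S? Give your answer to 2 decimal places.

-1.51

m_P − m_S = −2.5 log₁₀(F_P/F_S) = −2.5 log₁₀(4.00) = −2.5 × (0.602) = -1.505.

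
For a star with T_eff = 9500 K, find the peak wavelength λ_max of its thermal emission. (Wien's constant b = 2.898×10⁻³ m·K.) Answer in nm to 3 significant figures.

λ_max = b/T = 2.898×10⁻³ / 9500 = 3.05×10^-7 m = 305.1 nm.

305 nm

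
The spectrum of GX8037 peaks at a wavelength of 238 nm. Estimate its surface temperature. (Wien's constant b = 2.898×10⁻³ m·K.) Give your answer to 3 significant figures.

1.22×10^4 K

T = b/λ_max = 2.898×10⁻³ / (238×10⁻⁹) = 1.218×10^4 K.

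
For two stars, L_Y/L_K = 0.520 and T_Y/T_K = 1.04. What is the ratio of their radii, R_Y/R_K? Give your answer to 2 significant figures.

L ∝ R²T⁴ gives R ∝ √L / T², so
R_Y/R_K = √(0.520) / (1.04)² = 0.7211 / 1.082 = 0.6667.

0.67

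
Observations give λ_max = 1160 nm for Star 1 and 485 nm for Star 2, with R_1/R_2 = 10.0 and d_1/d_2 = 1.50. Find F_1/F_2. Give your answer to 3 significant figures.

Wien's law: T_1/T_2 = λ_2/λ_1 = 485/1160 = 0.4181.
L_1/L_2 = (R_1/R_2)²(T_1/T_2)⁴ = (10.0)²(0.4181)⁴ = 3.056.
F_1/F_2 = (L_1/L_2)/(d_1/d_2)² = 3.056/(1.50)² = 1.358.

1.36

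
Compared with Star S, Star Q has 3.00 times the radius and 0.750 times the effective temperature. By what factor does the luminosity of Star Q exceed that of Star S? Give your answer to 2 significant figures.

2.8

From the Stefan–Boltzmann law, L ∝ R²T⁴, so
L_Q/L_S = (R_Q/R_S)² (T_Q/T_S)⁴ = (3.00)² × (0.750)⁴ = 9.000 × 0.3164 = 2.848.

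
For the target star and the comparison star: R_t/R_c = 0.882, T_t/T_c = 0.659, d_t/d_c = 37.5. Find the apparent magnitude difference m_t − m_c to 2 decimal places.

L_t/L_c = (0.882)²(0.659)⁴ = 0.1467.
F_t/F_c = (L_t/L_c)/(d_t/d_c)² = 0.1467/1406 = 1.043×10^-4.
m_t − m_c = −2.5 log₁₀(1.043×10^-4) = 9.95.

9.95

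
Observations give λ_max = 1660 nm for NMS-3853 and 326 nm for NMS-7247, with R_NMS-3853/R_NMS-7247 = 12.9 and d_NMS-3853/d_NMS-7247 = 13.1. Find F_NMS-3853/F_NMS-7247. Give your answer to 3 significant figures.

0.00144

Wien's law: T_NMS-3853/T_NMS-7247 = λ_NMS-7247/λ_NMS-3853 = 326/1660 = 0.1964.
L_NMS-3853/L_NMS-7247 = (R_NMS-3853/R_NMS-7247)²(T_NMS-3853/T_NMS-7247)⁴ = (12.9)²(0.1964)⁴ = 0.2475.
F_NMS-3853/F_NMS-7247 = (L_NMS-3853/L_NMS-7247)/(d_NMS-3853/d_NMS-7247)² = 0.2475/(13.1)² = 0.001442.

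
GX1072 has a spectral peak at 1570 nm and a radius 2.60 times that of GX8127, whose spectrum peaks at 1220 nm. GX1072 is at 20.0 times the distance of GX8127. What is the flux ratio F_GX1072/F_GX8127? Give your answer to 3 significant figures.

0.00616

Wien's law: T_GX1072/T_GX8127 = λ_GX8127/λ_GX1072 = 1220/1570 = 0.7771.
L_GX1072/L_GX8127 = (R_GX1072/R_GX8127)²(T_GX1072/T_GX8127)⁴ = (2.60)²(0.7771)⁴ = 2.465.
F_GX1072/F_GX8127 = (L_GX1072/L_GX8127)/(d_GX1072/d_GX8127)² = 2.465/(20.0)² = 0.006162.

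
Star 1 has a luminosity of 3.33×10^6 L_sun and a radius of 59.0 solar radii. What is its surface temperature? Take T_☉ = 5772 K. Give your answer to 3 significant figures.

3.21×10^4 K

T/T_☉ = (L/L_☉)^(1/4) / (R/R_☉)^(1/2)
T = 5772 × (3.33×10^6)^(1/4) / √(59.0) = 5772 × 42.72 / 7.681 = 3.210×10^4 K.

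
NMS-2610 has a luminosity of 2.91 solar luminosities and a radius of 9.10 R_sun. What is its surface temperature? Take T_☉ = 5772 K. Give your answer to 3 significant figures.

2.50×10^3 K

T/T_☉ = (L/L_☉)^(1/4) / (R/R_☉)^(1/2)
T = 5772 × (2.91)^(1/4) / √(9.10) = 5772 × 1.306 / 3.017 = 2499 K.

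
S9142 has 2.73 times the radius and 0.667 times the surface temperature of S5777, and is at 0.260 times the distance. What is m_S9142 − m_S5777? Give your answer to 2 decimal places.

L_S9142/L_S5777 = (2.73)²(0.667)⁴ = 1.475.
F_S9142/F_S5777 = (L_S9142/L_S5777)/(d_S9142/d_S5777)² = 1.475/0.06760 = 21.82.
m_S9142 − m_S5777 = −2.5 log₁₀(21.82) = -3.35.

-3.35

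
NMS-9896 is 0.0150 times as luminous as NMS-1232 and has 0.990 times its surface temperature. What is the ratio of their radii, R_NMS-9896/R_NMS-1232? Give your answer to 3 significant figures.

0.125

L ∝ R²T⁴ gives R ∝ √L / T², so
R_NMS-9896/R_NMS-1232 = √(0.0150) / (0.990)² = 0.1225 / 0.9801 = 0.1250.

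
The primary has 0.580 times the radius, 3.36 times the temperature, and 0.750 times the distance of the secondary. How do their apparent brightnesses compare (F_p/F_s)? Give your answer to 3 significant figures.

76.2

L_p/L_s = (R_p/R_s)²(T_p/T_s)⁴ = (0.580)² × (3.36)⁴ = 42.88.
F_p/F_s = (L_p/L_s)/(d_p/d_s)² = 42.88 / (0.750)² = 76.22.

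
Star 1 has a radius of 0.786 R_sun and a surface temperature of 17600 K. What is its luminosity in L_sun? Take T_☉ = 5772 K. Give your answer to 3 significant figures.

53.4 L_sun

L/L_☉ = (R/R_☉)² (T/T_☉)⁴ = (0.786)² × (17600/5772)⁴
       = 0.6178 × (3.049)⁴ = 0.6178 × 86.45 = 53.41.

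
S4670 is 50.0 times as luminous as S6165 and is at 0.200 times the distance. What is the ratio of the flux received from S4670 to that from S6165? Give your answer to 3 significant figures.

F = L/(4πd²), so F_S4670/F_S6165 = (L_S4670/L_S6165) / (d_S4670/d_S6165)²
= 50.0 / (0.200)² = 50.0 / 0.04000 = 1250.

1.25×10^3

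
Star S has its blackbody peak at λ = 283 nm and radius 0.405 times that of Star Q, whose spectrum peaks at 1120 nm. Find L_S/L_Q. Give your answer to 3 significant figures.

Wien's law gives T ∝ 1/λ_max, so T_S/T_Q = λ_Q/λ_S = 1120/283 = 3.958.
Then L ∝ R²T⁴ gives L_S/L_Q = (0.405)² × (3.958)⁴ = 0.1640 × 245.3 = 40.24.

40.2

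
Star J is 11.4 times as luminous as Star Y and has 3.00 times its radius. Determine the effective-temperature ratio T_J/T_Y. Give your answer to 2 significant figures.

L ∝ R²T⁴ gives T ∝ (L/R²)^(1/4), so
T_J/T_Y = (11.4 / 3.00²)^(1/4) = (1.267)^(1/4) = 1.061.

1.1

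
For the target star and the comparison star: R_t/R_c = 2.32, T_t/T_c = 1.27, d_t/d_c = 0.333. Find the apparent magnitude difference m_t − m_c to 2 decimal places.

-5.25

L_t/L_c = (2.32)²(1.27)⁴ = 14.00.
F_t/F_c = (L_t/L_c)/(d_t/d_c)² = 14.00/0.1109 = 126.3.
m_t − m_c = −2.5 log₁₀(126.3) = -5.25.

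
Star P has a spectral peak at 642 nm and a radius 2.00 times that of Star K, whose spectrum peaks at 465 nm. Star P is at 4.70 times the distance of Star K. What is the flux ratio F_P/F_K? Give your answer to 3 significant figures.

0.0498

Wien's law: T_P/T_K = λ_K/λ_P = 465/642 = 0.7243.
L_P/L_K = (R_P/R_K)²(T_P/T_K)⁴ = (2.00)²(0.7243)⁴ = 1.101.
F_P/F_K = (L_P/L_K)/(d_P/d_K)² = 1.101/(4.70)² = 0.04984.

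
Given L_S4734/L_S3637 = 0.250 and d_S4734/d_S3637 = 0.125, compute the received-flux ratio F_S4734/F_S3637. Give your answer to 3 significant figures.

F = L/(4πd²), so F_S4734/F_S3637 = (L_S4734/L_S3637) / (d_S4734/d_S3637)²
= 0.250 / (0.125)² = 0.250 / 0.01562 = 16.00.

16.0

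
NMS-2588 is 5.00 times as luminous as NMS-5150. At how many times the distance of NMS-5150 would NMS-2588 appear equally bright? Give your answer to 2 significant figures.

Equal flux requires L_NMS-2588/d_NMS-2588² = L_NMS-5150/d_NMS-5150², so d_NMS-2588/d_NMS-5150 = √(L_NMS-2588/L_NMS-5150)
= √(5.00) = 2.236.

2.2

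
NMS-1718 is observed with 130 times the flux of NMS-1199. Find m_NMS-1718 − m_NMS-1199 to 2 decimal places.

-5.28

m_NMS-1718 − m_NMS-1199 = −2.5 log₁₀(F_NMS-1718/F_NMS-1199) = −2.5 log₁₀(130) = −2.5 × (2.114) = -5.285.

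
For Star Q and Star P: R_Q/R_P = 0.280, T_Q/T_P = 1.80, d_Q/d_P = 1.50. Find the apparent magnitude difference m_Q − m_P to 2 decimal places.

1.09

L_Q/L_P = (0.280)²(1.80)⁴ = 0.8230.
F_Q/F_P = (L_Q/L_P)/(d_Q/d_P)² = 0.8230/2.250 = 0.3658.
m_Q − m_P = −2.5 log₁₀(0.3658) = 1.09.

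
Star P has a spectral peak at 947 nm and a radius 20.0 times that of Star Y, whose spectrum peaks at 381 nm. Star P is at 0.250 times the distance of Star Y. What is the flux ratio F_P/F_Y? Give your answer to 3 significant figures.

168

Wien's law: T_P/T_Y = λ_Y/λ_P = 381/947 = 0.4023.
L_P/L_Y = (R_P/R_Y)²(T_P/T_Y)⁴ = (20.0)²(0.4023)⁴ = 10.48.
F_P/F_Y = (L_P/L_Y)/(d_P/d_Y)² = 10.48/(0.250)² = 167.7.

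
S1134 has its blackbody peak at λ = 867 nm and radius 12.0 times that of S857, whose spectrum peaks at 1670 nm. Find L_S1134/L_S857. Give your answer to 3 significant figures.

1.98×10^3

Wien's law gives T ∝ 1/λ_max, so T_S1134/T_S857 = λ_S857/λ_S1134 = 1670/867 = 1.926.
Then L ∝ R²T⁴ gives L_S1134/L_S857 = (12.0)² × (1.926)⁴ = 144.0 × 13.77 = 1982.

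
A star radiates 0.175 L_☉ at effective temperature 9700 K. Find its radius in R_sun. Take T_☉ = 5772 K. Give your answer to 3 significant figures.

0.148 R_sun

R/R_☉ = √(L/L_☉) / (T/T_☉)² = √(0.175) / (1.681)²
       = 0.4183 / 2.824 = 0.1481.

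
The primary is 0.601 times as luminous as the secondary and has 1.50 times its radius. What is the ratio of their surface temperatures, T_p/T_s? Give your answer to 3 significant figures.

L ∝ R²T⁴ gives T ∝ (L/R²)^(1/4), so
T_p/T_s = (0.601 / 1.50²)^(1/4) = (0.2671)^(1/4) = 0.7189.

0.719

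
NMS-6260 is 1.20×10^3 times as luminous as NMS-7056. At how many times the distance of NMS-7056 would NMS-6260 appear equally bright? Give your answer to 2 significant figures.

Equal flux requires L_NMS-6260/d_NMS-6260² = L_NMS-7056/d_NMS-7056², so d_NMS-6260/d_NMS-7056 = √(L_NMS-6260/L_NMS-7056)
= √(1.20×10^3) = 34.64.

35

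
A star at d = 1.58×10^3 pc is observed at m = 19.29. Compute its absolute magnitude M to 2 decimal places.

8.30

M = m − 5 log₁₀(d/10 pc) = 19.29 − 5 log₁₀(1.58×10^3/10)
  = 19.29 − 5 × 2.199 = 19.29 − 10.99 = 8.30.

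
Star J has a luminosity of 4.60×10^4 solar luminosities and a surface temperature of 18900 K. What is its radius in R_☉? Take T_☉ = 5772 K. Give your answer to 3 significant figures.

20.0 R_☉

R/R_☉ = √(L/L_☉) / (T/T_☉)² = √(4.60×10^4) / (3.274)²
       = 214.5 / 10.72 = 20.00.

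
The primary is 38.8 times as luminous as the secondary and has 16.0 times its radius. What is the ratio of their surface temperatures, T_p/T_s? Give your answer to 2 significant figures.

0.62

L ∝ R²T⁴ gives T ∝ (L/R²)^(1/4), so
T_p/T_s = (38.8 / 16.0²)^(1/4) = (0.1516)^(1/4) = 0.6239.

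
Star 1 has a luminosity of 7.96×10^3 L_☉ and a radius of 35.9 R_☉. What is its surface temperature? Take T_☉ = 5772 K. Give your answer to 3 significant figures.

T/T_☉ = (L/L_☉)^(1/4) / (R/R_☉)^(1/2)
T = 5772 × (7.96×10^3)^(1/4) / √(35.9) = 5772 × 9.446 / 5.992 = 9099 K.

9.10×10^3 K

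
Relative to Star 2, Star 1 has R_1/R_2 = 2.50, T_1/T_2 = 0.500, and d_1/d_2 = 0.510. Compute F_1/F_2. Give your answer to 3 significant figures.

1.50

L_1/L_2 = (R_1/R_2)²(T_1/T_2)⁴ = (2.50)² × (0.500)⁴ = 0.3906.
F_1/F_2 = (L_1/L_2)/(d_1/d_2)² = 0.3906 / (0.510)² = 1.502.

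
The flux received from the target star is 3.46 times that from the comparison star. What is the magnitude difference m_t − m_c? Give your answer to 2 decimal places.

m_t − m_c = −2.5 log₁₀(F_t/F_c) = −2.5 log₁₀(3.46) = −2.5 × (0.539) = -1.348.

-1.35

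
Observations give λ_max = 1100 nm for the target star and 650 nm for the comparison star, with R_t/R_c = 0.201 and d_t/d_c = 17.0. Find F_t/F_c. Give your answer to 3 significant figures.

Wien's law: T_t/T_c = λ_c/λ_t = 650/1100 = 0.5909.
L_t/L_c = (R_t/R_c)²(T_t/T_c)⁴ = (0.201)²(0.5909)⁴ = 0.004926.
F_t/F_c = (L_t/L_c)/(d_t/d_c)² = 0.004926/(17.0)² = 1.704×10^-5.

1.70×10^-5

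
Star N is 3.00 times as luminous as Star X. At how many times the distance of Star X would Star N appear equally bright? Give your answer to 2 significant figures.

Equal flux requires L_N/d_N² = L_X/d_X², so d_N/d_X = √(L_N/L_X)
= √(3.00) = 1.732.

1.7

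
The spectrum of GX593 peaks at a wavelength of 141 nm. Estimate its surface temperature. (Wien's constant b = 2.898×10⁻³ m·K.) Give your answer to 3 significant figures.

T = b/λ_max = 2.898×10⁻³ / (141×10⁻⁹) = 2.055×10^4 K.

2.06×10^4 K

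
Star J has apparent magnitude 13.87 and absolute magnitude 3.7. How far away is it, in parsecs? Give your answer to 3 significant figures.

1.08×10^3 pc

m − M = 5 log₁₀(d/10 pc)
13.87 − (3.7) = 10.17 = 5 log₁₀(d/10)
d = 10 × 10^(10.17/5) = 10 × 10^2.034 = 1081 pc.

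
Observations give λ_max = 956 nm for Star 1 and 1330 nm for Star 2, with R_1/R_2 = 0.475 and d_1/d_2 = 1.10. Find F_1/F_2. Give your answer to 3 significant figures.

Wien's law: T_1/T_2 = λ_2/λ_1 = 1330/956 = 1.391.
L_1/L_2 = (R_1/R_2)²(T_1/T_2)⁴ = (0.475)²(1.391)⁴ = 0.8452.
F_1/F_2 = (L_1/L_2)/(d_1/d_2)² = 0.8452/(1.10)² = 0.6985.

0.699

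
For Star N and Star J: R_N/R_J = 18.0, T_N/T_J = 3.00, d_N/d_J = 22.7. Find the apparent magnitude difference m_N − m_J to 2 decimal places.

-4.27

L_N/L_J = (18.0)²(3.00)⁴ = 2.624×10^4.
F_N/F_J = (L_N/L_J)/(d_N/d_J)² = 2.624×10^4/515.3 = 50.93.
m_N − m_J = −2.5 log₁₀(50.93) = -4.27.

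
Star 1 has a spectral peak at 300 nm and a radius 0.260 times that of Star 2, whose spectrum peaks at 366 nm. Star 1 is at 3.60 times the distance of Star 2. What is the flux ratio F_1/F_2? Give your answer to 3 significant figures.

0.0116

Wien's law: T_1/T_2 = λ_2/λ_1 = 366/300 = 1.220.
L_1/L_2 = (R_1/R_2)²(T_1/T_2)⁴ = (0.260)²(1.220)⁴ = 0.1498.
F_1/F_2 = (L_1/L_2)/(d_1/d_2)² = 0.1498/(3.60)² = 0.01156.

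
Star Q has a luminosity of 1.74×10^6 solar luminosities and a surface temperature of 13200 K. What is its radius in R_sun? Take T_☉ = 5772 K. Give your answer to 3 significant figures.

R/R_☉ = √(L/L_☉) / (T/T_☉)² = √(1.74×10^6) / (2.287)²
       = 1319 / 5.230 = 252.2.

252 R_sun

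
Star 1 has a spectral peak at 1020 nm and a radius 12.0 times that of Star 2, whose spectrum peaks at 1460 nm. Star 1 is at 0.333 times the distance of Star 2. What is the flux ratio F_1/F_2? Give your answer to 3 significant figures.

Wien's law: T_1/T_2 = λ_2/λ_1 = 1460/1020 = 1.431.
L_1/L_2 = (R_1/R_2)²(T_1/T_2)⁴ = (12.0)²(1.431)⁴ = 604.5.
F_1/F_2 = (L_1/L_2)/(d_1/d_2)² = 604.5/(0.333)² = 5451.

5.45×10^3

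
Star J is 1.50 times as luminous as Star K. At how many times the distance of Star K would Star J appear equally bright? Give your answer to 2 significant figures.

1.2

Equal flux requires L_J/d_J² = L_K/d_K², so d_J/d_K = √(L_J/L_K)
= √(1.50) = 1.225.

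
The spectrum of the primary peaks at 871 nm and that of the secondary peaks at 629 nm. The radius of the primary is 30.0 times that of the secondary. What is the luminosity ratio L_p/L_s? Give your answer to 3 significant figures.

Wien's law gives T ∝ 1/λ_max, so T_p/T_s = λ_s/λ_p = 629/871 = 0.7222.
Then L ∝ R²T⁴ gives L_p/L_s = (30.0)² × (0.7222)⁴ = 900.0 × 0.2720 = 244.8.

245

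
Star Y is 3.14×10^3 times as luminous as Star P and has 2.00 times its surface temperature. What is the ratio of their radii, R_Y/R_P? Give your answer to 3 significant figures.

14.0

L ∝ R²T⁴ gives R ∝ √L / T², so
R_Y/R_P = √(3.14×10^3) / (2.00)² = 56.04 / 4.000 = 14.01.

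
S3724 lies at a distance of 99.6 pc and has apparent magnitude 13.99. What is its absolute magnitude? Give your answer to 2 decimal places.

M = m − 5 log₁₀(d/10 pc) = 13.99 − 5 log₁₀(99.6/10)
  = 13.99 − 5 × 0.998 = 13.99 − 4.99 = 9.00.

9.00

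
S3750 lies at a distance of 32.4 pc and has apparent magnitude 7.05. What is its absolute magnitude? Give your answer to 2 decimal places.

4.50

M = m − 5 log₁₀(d/10 pc) = 7.05 − 5 log₁₀(32.4/10)
  = 7.05 − 5 × 0.511 = 7.05 − 2.55 = 4.50.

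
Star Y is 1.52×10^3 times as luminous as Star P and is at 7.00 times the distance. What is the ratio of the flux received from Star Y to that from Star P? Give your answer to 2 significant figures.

31

F = L/(4πd²), so F_Y/F_P = (L_Y/L_P) / (d_Y/d_P)²
= 1.52×10^3 / (7.00)² = 1.52×10^3 / 49.00 = 31.02.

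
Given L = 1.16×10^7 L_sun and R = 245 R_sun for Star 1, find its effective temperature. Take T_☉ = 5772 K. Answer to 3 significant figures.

T/T_☉ = (L/L_☉)^(1/4) / (R/R_☉)^(1/2)
T = 5772 × (1.16×10^7)^(1/4) / √(245) = 5772 × 58.36 / 15.65 = 2.152×10^4 K.

2.15×10^4 K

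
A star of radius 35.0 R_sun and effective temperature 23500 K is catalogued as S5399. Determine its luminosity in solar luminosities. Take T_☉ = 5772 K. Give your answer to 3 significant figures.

L/L_☉ = (R/R_☉)² (T/T_☉)⁴ = (35.0)² × (23500/5772)⁴
       = 1225 × (4.071)⁴ = 1225 × 274.8 = 3.366×10^5.

3.37×10^5 solar luminosities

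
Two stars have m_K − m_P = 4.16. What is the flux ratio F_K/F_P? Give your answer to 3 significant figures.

F_K/F_P = 10^(−(m_K − m_P)/2.5) = 10^(-4.16/2.5) = 10^-1.664 = 0.02168.

0.0217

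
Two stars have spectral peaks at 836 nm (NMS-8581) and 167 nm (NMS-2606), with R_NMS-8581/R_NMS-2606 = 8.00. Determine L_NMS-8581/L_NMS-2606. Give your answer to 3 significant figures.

Wien's law gives T ∝ 1/λ_max, so T_NMS-8581/T_NMS-2606 = λ_NMS-2606/λ_NMS-8581 = 167/836 = 0.1998.
Then L ∝ R²T⁴ gives L_NMS-8581/L_NMS-2606 = (8.00)² × (0.1998)⁴ = 64.00 × 0.001592 = 0.1019.

0.102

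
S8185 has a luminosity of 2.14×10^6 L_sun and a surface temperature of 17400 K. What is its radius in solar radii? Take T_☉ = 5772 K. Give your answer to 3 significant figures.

161 solar radii

R/R_☉ = √(L/L_☉) / (T/T_☉)² = √(2.14×10^6) / (3.015)²
       = 1463 / 9.088 = 161.0.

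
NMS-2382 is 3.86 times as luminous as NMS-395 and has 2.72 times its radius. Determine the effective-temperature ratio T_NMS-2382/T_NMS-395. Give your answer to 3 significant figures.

L ∝ R²T⁴ gives T ∝ (L/R²)^(1/4), so
T_NMS-2382/T_NMS-395 = (3.86 / 2.72²)^(1/4) = (0.5217)^(1/4) = 0.8499.

0.850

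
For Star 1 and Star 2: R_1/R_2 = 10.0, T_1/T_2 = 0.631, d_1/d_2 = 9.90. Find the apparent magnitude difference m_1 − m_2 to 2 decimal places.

L_1/L_2 = (10.0)²(0.631)⁴ = 15.85.
F_1/F_2 = (L_1/L_2)/(d_1/d_2)² = 15.85/98.01 = 0.1618.
m_1 − m_2 = −2.5 log₁₀(0.1618) = 1.98.

1.98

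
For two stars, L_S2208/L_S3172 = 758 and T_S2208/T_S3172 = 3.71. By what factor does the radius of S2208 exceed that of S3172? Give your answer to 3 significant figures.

2.00

L ∝ R²T⁴ gives R ∝ √L / T², so
R_S2208/R_S3172 = √(758) / (3.71)² = 27.53 / 13.76 = 2.000.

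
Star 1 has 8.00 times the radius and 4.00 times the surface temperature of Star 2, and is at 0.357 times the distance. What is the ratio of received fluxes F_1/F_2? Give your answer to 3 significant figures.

L_1/L_2 = (R_1/R_2)²(T_1/T_2)⁴ = (8.00)² × (4.00)⁴ = 1.638×10^4.
F_1/F_2 = (L_1/L_2)/(d_1/d_2)² = 1.638×10^4 / (0.357)² = 1.286×10^5.

1.29×10^5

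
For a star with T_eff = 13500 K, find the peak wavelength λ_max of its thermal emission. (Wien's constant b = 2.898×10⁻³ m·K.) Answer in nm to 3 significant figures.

λ_max = b/T = 2.898×10⁻³ / 13500 = 2.15×10^-7 m = 214.7 nm.

215 nm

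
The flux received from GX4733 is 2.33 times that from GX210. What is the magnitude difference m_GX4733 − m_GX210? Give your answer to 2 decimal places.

-0.92

m_GX4733 − m_GX210 = −2.5 log₁₀(F_GX4733/F_GX210) = −2.5 log₁₀(2.33) = −2.5 × (0.367) = -0.918.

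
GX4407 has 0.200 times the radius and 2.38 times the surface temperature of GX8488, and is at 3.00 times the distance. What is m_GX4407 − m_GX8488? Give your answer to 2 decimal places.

2.11

L_GX4407/L_GX8488 = (0.200)²(2.38)⁴ = 1.283.
F_GX4407/F_GX8488 = (L_GX4407/L_GX8488)/(d_GX4407/d_GX8488)² = 1.283/9.000 = 0.1426.
m_GX4407 − m_GX8488 = −2.5 log₁₀(0.1426) = 2.11.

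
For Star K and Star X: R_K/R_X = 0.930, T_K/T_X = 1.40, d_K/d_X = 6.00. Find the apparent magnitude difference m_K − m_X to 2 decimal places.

2.59

L_K/L_X = (0.930)²(1.40)⁴ = 3.323.
F_K/F_X = (L_K/L_X)/(d_K/d_X)² = 3.323/36.00 = 0.09229.
m_K − m_X = −2.5 log₁₀(0.09229) = 2.59.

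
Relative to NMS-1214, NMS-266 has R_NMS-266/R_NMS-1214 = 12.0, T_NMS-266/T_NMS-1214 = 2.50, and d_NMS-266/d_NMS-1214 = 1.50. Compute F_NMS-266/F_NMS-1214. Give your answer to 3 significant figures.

L_NMS-266/L_NMS-1214 = (R_NMS-266/R_NMS-1214)²(T_NMS-266/T_NMS-1214)⁴ = (12.0)² × (2.50)⁴ = 5625.
F_NMS-266/F_NMS-1214 = (L_NMS-266/L_NMS-1214)/(d_NMS-266/d_NMS-1214)² = 5625 / (1.50)² = 2500.

2.50×10^3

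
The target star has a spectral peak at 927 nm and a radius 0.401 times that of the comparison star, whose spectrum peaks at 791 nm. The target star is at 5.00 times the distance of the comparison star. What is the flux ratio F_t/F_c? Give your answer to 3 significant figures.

Wien's law: T_t/T_c = λ_c/λ_t = 791/927 = 0.8533.
L_t/L_c = (R_t/R_c)²(T_t/T_c)⁴ = (0.401)²(0.8533)⁴ = 0.08525.
F_t/F_c = (L_t/L_c)/(d_t/d_c)² = 0.08525/(5.00)² = 0.003410.

0.00341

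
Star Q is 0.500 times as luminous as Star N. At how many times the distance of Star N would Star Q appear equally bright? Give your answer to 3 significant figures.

Equal flux requires L_Q/d_Q² = L_N/d_N², so d_Q/d_N = √(L_Q/L_N)
= √(0.500) = 0.7071.

0.707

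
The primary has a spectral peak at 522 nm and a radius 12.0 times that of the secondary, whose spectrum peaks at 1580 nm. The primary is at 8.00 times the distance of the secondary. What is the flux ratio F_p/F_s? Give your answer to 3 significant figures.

Wien's law: T_p/T_s = λ_s/λ_p = 1580/522 = 3.027.
L_p/L_s = (R_p/R_s)²(T_p/T_s)⁴ = (12.0)²(3.027)⁴ = 1.209×10^4.
F_p/F_s = (L_p/L_s)/(d_p/d_s)² = 1.209×10^4/(8.00)² = 188.9.

189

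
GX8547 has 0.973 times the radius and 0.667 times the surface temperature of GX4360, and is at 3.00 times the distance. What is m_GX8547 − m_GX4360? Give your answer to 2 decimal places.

4.20

L_GX8547/L_GX4360 = (0.973)²(0.667)⁴ = 0.1874.
F_GX8547/F_GX4360 = (L_GX8547/L_GX4360)/(d_GX8547/d_GX4360)² = 0.1874/9.000 = 0.02082.
m_GX8547 − m_GX4360 = −2.5 log₁₀(0.02082) = 4.20.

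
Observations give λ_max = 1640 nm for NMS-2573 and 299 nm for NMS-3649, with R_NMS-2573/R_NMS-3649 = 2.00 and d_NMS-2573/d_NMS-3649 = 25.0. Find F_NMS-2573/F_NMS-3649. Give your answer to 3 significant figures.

7.07×10^-6

Wien's law: T_NMS-2573/T_NMS-3649 = λ_NMS-3649/λ_NMS-2573 = 299/1640 = 0.1823.
L_NMS-2573/L_NMS-3649 = (R_NMS-2573/R_NMS-3649)²(T_NMS-2573/T_NMS-3649)⁴ = (2.00)²(0.1823)⁴ = 0.004419.
F_NMS-2573/F_NMS-3649 = (L_NMS-2573/L_NMS-3649)/(d_NMS-2573/d_NMS-3649)² = 0.004419/(25.0)² = 7.071×10^-6.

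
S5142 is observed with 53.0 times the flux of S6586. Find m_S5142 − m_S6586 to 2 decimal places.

-4.31

m_S5142 − m_S6586 = −2.5 log₁₀(F_S5142/F_S6586) = −2.5 log₁₀(53.0) = −2.5 × (1.724) = -4.311.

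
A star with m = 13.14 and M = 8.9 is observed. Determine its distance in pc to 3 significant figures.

m − M = 5 log₁₀(d/10 pc)
13.14 − (8.9) = 4.24 = 5 log₁₀(d/10)
d = 10 × 10^(4.24/5) = 10 × 10^0.848 = 70.47 pc.

70.5 pc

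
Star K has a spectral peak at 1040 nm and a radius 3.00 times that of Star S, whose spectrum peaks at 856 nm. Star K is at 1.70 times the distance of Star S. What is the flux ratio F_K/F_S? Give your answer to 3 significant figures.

1.43

Wien's law: T_K/T_S = λ_S/λ_K = 856/1040 = 0.8231.
L_K/L_S = (R_K/R_S)²(T_K/T_S)⁴ = (3.00)²(0.8231)⁴ = 4.131.
F_K/F_S = (L_K/L_S)/(d_K/d_S)² = 4.131/(1.70)² = 1.429.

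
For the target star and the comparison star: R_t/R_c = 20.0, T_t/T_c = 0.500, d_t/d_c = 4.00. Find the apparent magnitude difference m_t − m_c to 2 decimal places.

-0.48

L_t/L_c = (20.0)²(0.500)⁴ = 25.00.
F_t/F_c = (L_t/L_c)/(d_t/d_c)² = 25.00/16.00 = 1.562.
m_t − m_c = −2.5 log₁₀(1.562) = -0.48.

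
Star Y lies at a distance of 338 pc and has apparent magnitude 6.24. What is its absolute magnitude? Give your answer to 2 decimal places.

-1.40

M = m − 5 log₁₀(d/10 pc) = 6.24 − 5 log₁₀(338/10)
  = 6.24 − 5 × 1.529 = 6.24 − 7.64 = -1.40.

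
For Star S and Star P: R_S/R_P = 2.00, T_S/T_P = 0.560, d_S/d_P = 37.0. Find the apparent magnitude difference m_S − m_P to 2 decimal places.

8.85

L_S/L_P = (2.00)²(0.560)⁴ = 0.3934.
F_S/F_P = (L_S/L_P)/(d_S/d_P)² = 0.3934/1369 = 2.873×10^-4.
m_S − m_P = −2.5 log₁₀(2.873×10^-4) = 8.85.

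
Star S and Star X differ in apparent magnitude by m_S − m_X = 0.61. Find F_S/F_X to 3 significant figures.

F_S/F_X = 10^(−(m_S − m_X)/2.5) = 10^(-0.61/2.5) = 10^-0.244 = 0.5702.

0.570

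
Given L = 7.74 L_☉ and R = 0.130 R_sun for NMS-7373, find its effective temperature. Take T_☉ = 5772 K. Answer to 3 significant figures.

2.67×10^4 K

T/T_☉ = (L/L_☉)^(1/4) / (R/R_☉)^(1/2)
T = 5772 × (7.74)^(1/4) / √(0.130) = 5772 × 1.668 / 0.3606 = 2.670×10^4 K.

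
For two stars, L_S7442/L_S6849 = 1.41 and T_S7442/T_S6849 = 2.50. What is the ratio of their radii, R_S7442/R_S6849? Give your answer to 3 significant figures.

L ∝ R²T⁴ gives R ∝ √L / T², so
R_S7442/R_S6849 = √(1.41) / (2.50)² = 1.187 / 6.250 = 0.1900.

0.190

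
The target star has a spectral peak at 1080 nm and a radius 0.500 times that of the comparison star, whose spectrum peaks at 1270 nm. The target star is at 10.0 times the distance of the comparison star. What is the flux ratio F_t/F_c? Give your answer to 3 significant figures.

0.00478

Wien's law: T_t/T_c = λ_c/λ_t = 1270/1080 = 1.176.
L_t/L_c = (R_t/R_c)²(T_t/T_c)⁴ = (0.500)²(1.176)⁴ = 0.4780.
F_t/F_c = (L_t/L_c)/(d_t/d_c)² = 0.4780/(10.0)² = 0.004780.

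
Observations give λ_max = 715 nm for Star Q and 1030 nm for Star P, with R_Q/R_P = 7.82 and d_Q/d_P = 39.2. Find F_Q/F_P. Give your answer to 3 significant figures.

0.171

Wien's law: T_Q/T_P = λ_P/λ_Q = 1030/715 = 1.441.
L_Q/L_P = (R_Q/R_P)²(T_Q/T_P)⁴ = (7.82)²(1.441)⁴ = 263.4.
F_Q/F_P = (L_Q/L_P)/(d_Q/d_P)² = 263.4/(39.2)² = 0.1714.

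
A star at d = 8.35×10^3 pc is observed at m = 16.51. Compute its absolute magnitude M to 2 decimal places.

1.90

M = m − 5 log₁₀(d/10 pc) = 16.51 − 5 log₁₀(8.35×10^3/10)
  = 16.51 − 5 × 2.922 = 16.51 − 14.61 = 1.90.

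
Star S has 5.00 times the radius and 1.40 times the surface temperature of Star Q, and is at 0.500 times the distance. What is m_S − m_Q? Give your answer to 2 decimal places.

L_S/L_Q = (5.00)²(1.40)⁴ = 96.04.
F_S/F_Q = (L_S/L_Q)/(d_S/d_Q)² = 96.04/0.2500 = 384.2.
m_S − m_Q = −2.5 log₁₀(384.2) = -6.46.

-6.46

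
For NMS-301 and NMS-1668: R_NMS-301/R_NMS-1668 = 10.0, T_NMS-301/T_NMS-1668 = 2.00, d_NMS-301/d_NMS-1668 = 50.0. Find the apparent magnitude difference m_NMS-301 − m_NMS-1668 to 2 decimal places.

0.48

L_NMS-301/L_NMS-1668 = (10.0)²(2.00)⁴ = 1600.
F_NMS-301/F_NMS-1668 = (L_NMS-301/L_NMS-1668)/(d_NMS-301/d_NMS-1668)² = 1600/2500 = 0.6400.
m_NMS-301 − m_NMS-1668 = −2.5 log₁₀(0.6400) = 0.48.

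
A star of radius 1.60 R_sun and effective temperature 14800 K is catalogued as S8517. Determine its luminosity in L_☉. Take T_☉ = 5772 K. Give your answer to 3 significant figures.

L/L_☉ = (R/R_☉)² (T/T_☉)⁴ = (1.60)² × (14800/5772)⁴
       = 2.560 × (2.564)⁴ = 2.560 × 43.23 = 110.7.

111 L_☉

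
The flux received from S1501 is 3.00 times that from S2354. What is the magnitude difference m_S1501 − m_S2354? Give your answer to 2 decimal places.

m_S1501 − m_S2354 = −2.5 log₁₀(F_S1501/F_S2354) = −2.5 log₁₀(3.00) = −2.5 × (0.477) = -1.193.

-1.19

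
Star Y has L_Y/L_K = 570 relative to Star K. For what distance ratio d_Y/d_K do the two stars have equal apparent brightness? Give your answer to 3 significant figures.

Equal flux requires L_Y/d_Y² = L_K/d_K², so d_Y/d_K = √(L_Y/L_K)
= √(570) = 23.87.

23.9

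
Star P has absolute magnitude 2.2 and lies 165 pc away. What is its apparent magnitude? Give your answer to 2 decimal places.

8.29

m = M + 5 log₁₀(d/10 pc) = 2.2 + 5 log₁₀(165/10)
  = 2.2 + 5 × 1.217 = 2.2 + 6.09 = 8.29.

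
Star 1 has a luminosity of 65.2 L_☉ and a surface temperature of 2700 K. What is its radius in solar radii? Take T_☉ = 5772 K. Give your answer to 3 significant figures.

R/R_☉ = √(L/L_☉) / (T/T_☉)² = √(65.2) / (0.4678)²
       = 8.075 / 0.2188 = 36.90.

36.9 solar radii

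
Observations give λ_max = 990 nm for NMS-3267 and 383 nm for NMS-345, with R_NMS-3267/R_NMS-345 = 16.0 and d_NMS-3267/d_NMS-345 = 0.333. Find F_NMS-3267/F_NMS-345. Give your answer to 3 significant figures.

51.7

Wien's law: T_NMS-3267/T_NMS-345 = λ_NMS-345/λ_NMS-3267 = 383/990 = 0.3869.
L_NMS-3267/L_NMS-345 = (R_NMS-3267/R_NMS-345)²(T_NMS-3267/T_NMS-345)⁴ = (16.0)²(0.3869)⁴ = 5.734.
F_NMS-3267/F_NMS-345 = (L_NMS-3267/L_NMS-345)/(d_NMS-3267/d_NMS-345)² = 5.734/(0.333)² = 51.71.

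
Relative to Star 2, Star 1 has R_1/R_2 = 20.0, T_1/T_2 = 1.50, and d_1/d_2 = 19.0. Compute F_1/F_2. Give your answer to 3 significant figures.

5.61

L_1/L_2 = (R_1/R_2)²(T_1/T_2)⁴ = (20.0)² × (1.50)⁴ = 2025.
F_1/F_2 = (L_1/L_2)/(d_1/d_2)² = 2025 / (19.0)² = 5.609.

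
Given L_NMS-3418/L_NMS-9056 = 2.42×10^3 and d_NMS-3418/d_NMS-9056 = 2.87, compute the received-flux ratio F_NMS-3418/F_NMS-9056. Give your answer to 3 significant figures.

F = L/(4πd²), so F_NMS-3418/F_NMS-9056 = (L_NMS-3418/L_NMS-9056) / (d_NMS-3418/d_NMS-9056)²
= 2.42×10^3 / (2.87)² = 2.42×10^3 / 8.237 = 293.8.

294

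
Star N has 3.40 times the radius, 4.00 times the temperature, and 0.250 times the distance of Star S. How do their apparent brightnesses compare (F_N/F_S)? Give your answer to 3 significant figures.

4.73×10^4

L_N/L_S = (R_N/R_S)²(T_N/T_S)⁴ = (3.40)² × (4.00)⁴ = 2959.
F_N/F_S = (L_N/L_S)/(d_N/d_S)² = 2959 / (0.250)² = 4.735×10^4.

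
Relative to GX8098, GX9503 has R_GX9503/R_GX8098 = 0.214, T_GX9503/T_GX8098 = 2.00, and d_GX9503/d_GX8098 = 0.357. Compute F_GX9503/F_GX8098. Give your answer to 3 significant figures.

L_GX9503/L_GX8098 = (R_GX9503/R_GX8098)²(T_GX9503/T_GX8098)⁴ = (0.214)² × (2.00)⁴ = 0.7327.
F_GX9503/F_GX8098 = (L_GX9503/L_GX8098)/(d_GX9503/d_GX8098)² = 0.7327 / (0.357)² = 5.749.

5.75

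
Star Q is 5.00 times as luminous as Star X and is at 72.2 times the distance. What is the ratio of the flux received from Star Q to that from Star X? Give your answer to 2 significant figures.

F = L/(4πd²), so F_Q/F_X = (L_Q/L_X) / (d_Q/d_X)²
= 5.00 / (72.2)² = 5.00 / 5213 = 9.592×10^-4.

9.6×10^-4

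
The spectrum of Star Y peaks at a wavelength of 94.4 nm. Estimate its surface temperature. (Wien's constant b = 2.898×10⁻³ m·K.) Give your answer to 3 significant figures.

T = b/λ_max = 2.898×10⁻³ / (94.4×10⁻⁹) = 3.070×10^4 K.

3.07×10^4 K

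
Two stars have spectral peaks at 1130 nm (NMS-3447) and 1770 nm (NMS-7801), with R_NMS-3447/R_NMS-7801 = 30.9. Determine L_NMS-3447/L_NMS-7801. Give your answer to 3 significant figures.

5.75×10^3

Wien's law gives T ∝ 1/λ_max, so T_NMS-3447/T_NMS-7801 = λ_NMS-7801/λ_NMS-3447 = 1770/1130 = 1.566.
Then L ∝ R²T⁴ gives L_NMS-3447/L_NMS-7801 = (30.9)² × (1.566)⁴ = 954.8 × 6.020 = 5748.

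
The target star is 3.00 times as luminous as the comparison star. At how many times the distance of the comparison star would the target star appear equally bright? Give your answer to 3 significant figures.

1.73

Equal flux requires L_t/d_t² = L_c/d_c², so d_t/d_c = √(L_t/L_c)
= √(3.00) = 1.732.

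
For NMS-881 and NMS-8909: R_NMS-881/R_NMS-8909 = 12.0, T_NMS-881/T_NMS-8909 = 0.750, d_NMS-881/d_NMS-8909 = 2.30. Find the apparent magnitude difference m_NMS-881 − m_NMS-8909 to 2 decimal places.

L_NMS-881/L_NMS-8909 = (12.0)²(0.750)⁴ = 45.56.
F_NMS-881/F_NMS-8909 = (L_NMS-881/L_NMS-8909)/(d_NMS-881/d_NMS-8909)² = 45.56/5.290 = 8.613.
m_NMS-881 − m_NMS-8909 = −2.5 log₁₀(8.613) = -2.34.

-2.34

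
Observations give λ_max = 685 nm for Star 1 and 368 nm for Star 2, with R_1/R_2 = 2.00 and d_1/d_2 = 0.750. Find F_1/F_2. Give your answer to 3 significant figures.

0.592

Wien's law: T_1/T_2 = λ_2/λ_1 = 368/685 = 0.5372.
L_1/L_2 = (R_1/R_2)²(T_1/T_2)⁴ = (2.00)²(0.5372)⁴ = 0.3332.
F_1/F_2 = (L_1/L_2)/(d_1/d_2)² = 0.3332/(0.750)² = 0.5923.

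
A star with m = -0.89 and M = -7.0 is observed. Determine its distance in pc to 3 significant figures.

m − M = 5 log₁₀(d/10 pc)
-0.89 − (-7.0) = 6.11 = 5 log₁₀(d/10)
d = 10 × 10^(6.11/5) = 10 × 10^1.222 = 166.7 pc.

167 pc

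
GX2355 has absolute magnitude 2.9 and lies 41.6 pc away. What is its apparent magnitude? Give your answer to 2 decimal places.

6.00

m = M + 5 log₁₀(d/10 pc) = 2.9 + 5 log₁₀(41.6/10)
  = 2.9 + 5 × 0.619 = 2.9 + 3.10 = 6.00.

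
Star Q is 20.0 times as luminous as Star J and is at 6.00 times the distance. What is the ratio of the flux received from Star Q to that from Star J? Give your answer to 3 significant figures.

F = L/(4πd²), so F_Q/F_J = (L_Q/L_J) / (d_Q/d_J)²
= 20.0 / (6.00)² = 20.0 / 36.00 = 0.5556.

0.556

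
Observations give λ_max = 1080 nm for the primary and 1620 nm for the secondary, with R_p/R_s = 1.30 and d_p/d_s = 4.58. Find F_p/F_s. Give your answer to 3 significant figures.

Wien's law: T_p/T_s = λ_s/λ_p = 1620/1080 = 1.500.
L_p/L_s = (R_p/R_s)²(T_p/T_s)⁴ = (1.30)²(1.500)⁴ = 8.556.
F_p/F_s = (L_p/L_s)/(d_p/d_s)² = 8.556/(4.58)² = 0.4079.

0.408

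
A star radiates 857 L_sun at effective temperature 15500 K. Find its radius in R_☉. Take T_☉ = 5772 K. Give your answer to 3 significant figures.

4.06 R_☉

R/R_☉ = √(L/L_☉) / (T/T_☉)² = √(857) / (2.685)²
       = 29.27 / 7.211 = 4.060.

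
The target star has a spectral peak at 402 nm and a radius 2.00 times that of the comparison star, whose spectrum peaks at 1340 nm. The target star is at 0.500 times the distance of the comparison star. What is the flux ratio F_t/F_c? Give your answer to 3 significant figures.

Wien's law: T_t/T_c = λ_c/λ_t = 1340/402 = 3.333.
L_t/L_c = (R_t/R_c)²(T_t/T_c)⁴ = (2.00)²(3.333)⁴ = 493.8.
F_t/F_c = (L_t/L_c)/(d_t/d_c)² = 493.8/(0.500)² = 1975.

1.98×10^3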